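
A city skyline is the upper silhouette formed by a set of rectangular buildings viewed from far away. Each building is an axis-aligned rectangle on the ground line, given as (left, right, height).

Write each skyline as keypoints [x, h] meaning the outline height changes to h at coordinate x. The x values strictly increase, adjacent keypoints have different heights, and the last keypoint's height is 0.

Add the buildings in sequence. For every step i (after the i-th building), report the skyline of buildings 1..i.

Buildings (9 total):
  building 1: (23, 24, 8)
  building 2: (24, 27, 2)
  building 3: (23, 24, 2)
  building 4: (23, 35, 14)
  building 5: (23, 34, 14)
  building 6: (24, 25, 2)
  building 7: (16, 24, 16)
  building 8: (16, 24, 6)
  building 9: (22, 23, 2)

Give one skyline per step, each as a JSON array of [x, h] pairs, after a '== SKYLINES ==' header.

== SKYLINES ==
[[23,8],[24,0]]
[[23,8],[24,2],[27,0]]
[[23,8],[24,2],[27,0]]
[[23,14],[35,0]]
[[23,14],[35,0]]
[[23,14],[35,0]]
[[16,16],[24,14],[35,0]]
[[16,16],[24,14],[35,0]]
[[16,16],[24,14],[35,0]]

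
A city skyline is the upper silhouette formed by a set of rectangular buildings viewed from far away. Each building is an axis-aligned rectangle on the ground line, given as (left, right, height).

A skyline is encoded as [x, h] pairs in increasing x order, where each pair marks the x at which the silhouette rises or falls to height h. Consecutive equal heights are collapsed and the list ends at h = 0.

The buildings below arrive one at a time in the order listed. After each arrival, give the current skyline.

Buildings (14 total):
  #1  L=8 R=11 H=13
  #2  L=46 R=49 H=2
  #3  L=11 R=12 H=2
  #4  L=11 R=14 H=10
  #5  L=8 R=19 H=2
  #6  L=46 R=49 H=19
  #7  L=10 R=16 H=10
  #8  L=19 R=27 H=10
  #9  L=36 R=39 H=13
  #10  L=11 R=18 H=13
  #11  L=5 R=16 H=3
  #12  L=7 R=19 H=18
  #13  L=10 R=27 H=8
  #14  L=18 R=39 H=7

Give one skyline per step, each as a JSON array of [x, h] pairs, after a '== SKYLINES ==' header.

== SKYLINES ==
[[8,13],[11,0]]
[[8,13],[11,0],[46,2],[49,0]]
[[8,13],[11,2],[12,0],[46,2],[49,0]]
[[8,13],[11,10],[14,0],[46,2],[49,0]]
[[8,13],[11,10],[14,2],[19,0],[46,2],[49,0]]
[[8,13],[11,10],[14,2],[19,0],[46,19],[49,0]]
[[8,13],[11,10],[16,2],[19,0],[46,19],[49,0]]
[[8,13],[11,10],[16,2],[19,10],[27,0],[46,19],[49,0]]
[[8,13],[11,10],[16,2],[19,10],[27,0],[36,13],[39,0],[46,19],[49,0]]
[[8,13],[18,2],[19,10],[27,0],[36,13],[39,0],[46,19],[49,0]]
[[5,3],[8,13],[18,2],[19,10],[27,0],[36,13],[39,0],[46,19],[49,0]]
[[5,3],[7,18],[19,10],[27,0],[36,13],[39,0],[46,19],[49,0]]
[[5,3],[7,18],[19,10],[27,0],[36,13],[39,0],[46,19],[49,0]]
[[5,3],[7,18],[19,10],[27,7],[36,13],[39,0],[46,19],[49,0]]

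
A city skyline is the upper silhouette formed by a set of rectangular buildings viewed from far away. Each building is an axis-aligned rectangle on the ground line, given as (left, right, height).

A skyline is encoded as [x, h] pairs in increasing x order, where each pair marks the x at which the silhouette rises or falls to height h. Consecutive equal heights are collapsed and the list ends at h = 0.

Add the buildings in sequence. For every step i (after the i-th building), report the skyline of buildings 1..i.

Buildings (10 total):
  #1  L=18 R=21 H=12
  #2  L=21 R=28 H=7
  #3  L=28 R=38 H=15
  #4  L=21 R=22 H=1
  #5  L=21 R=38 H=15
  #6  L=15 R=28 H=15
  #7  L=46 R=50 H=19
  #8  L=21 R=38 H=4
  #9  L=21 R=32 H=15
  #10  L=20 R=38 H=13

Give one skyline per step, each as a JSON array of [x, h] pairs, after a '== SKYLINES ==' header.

== SKYLINES ==
[[18,12],[21,0]]
[[18,12],[21,7],[28,0]]
[[18,12],[21,7],[28,15],[38,0]]
[[18,12],[21,7],[28,15],[38,0]]
[[18,12],[21,15],[38,0]]
[[15,15],[38,0]]
[[15,15],[38,0],[46,19],[50,0]]
[[15,15],[38,0],[46,19],[50,0]]
[[15,15],[38,0],[46,19],[50,0]]
[[15,15],[38,0],[46,19],[50,0]]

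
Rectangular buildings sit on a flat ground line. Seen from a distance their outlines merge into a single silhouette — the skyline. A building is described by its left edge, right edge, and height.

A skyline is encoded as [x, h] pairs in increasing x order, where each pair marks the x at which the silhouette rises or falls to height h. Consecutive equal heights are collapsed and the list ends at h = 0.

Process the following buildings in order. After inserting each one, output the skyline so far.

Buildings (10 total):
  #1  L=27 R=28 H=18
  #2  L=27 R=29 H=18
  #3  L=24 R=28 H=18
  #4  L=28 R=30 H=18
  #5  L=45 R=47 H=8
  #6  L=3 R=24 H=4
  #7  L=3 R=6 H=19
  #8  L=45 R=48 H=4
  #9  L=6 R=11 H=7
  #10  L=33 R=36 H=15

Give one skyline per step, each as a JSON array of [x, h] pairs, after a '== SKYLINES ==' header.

== SKYLINES ==
[[27,18],[28,0]]
[[27,18],[29,0]]
[[24,18],[29,0]]
[[24,18],[30,0]]
[[24,18],[30,0],[45,8],[47,0]]
[[3,4],[24,18],[30,0],[45,8],[47,0]]
[[3,19],[6,4],[24,18],[30,0],[45,8],[47,0]]
[[3,19],[6,4],[24,18],[30,0],[45,8],[47,4],[48,0]]
[[3,19],[6,7],[11,4],[24,18],[30,0],[45,8],[47,4],[48,0]]
[[3,19],[6,7],[11,4],[24,18],[30,0],[33,15],[36,0],[45,8],[47,4],[48,0]]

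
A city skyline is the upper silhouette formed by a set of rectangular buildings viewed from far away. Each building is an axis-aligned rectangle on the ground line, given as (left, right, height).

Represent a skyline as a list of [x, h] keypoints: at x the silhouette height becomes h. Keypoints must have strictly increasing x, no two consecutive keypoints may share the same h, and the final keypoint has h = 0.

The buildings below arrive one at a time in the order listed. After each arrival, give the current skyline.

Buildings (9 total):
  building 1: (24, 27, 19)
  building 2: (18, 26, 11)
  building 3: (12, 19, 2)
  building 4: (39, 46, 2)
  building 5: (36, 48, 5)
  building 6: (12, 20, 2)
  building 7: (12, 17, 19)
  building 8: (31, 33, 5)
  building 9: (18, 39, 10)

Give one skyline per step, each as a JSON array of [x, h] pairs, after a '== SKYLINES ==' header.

== SKYLINES ==
[[24,19],[27,0]]
[[18,11],[24,19],[27,0]]
[[12,2],[18,11],[24,19],[27,0]]
[[12,2],[18,11],[24,19],[27,0],[39,2],[46,0]]
[[12,2],[18,11],[24,19],[27,0],[36,5],[48,0]]
[[12,2],[18,11],[24,19],[27,0],[36,5],[48,0]]
[[12,19],[17,2],[18,11],[24,19],[27,0],[36,5],[48,0]]
[[12,19],[17,2],[18,11],[24,19],[27,0],[31,5],[33,0],[36,5],[48,0]]
[[12,19],[17,2],[18,11],[24,19],[27,10],[39,5],[48,0]]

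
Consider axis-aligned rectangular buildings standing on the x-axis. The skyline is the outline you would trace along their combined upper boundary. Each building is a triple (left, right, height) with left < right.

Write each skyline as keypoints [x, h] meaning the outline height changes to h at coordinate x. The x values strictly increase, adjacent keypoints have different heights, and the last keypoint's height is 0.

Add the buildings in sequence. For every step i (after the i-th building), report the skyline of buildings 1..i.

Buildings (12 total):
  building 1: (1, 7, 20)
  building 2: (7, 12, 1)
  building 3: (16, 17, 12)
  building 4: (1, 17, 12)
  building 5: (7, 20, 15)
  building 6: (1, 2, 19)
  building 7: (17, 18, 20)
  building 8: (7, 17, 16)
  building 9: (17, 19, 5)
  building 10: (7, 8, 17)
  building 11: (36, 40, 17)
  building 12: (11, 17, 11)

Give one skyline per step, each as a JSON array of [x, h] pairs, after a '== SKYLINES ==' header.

== SKYLINES ==
[[1,20],[7,0]]
[[1,20],[7,1],[12,0]]
[[1,20],[7,1],[12,0],[16,12],[17,0]]
[[1,20],[7,12],[17,0]]
[[1,20],[7,15],[20,0]]
[[1,20],[7,15],[20,0]]
[[1,20],[7,15],[17,20],[18,15],[20,0]]
[[1,20],[7,16],[17,20],[18,15],[20,0]]
[[1,20],[7,16],[17,20],[18,15],[20,0]]
[[1,20],[7,17],[8,16],[17,20],[18,15],[20,0]]
[[1,20],[7,17],[8,16],[17,20],[18,15],[20,0],[36,17],[40,0]]
[[1,20],[7,17],[8,16],[17,20],[18,15],[20,0],[36,17],[40,0]]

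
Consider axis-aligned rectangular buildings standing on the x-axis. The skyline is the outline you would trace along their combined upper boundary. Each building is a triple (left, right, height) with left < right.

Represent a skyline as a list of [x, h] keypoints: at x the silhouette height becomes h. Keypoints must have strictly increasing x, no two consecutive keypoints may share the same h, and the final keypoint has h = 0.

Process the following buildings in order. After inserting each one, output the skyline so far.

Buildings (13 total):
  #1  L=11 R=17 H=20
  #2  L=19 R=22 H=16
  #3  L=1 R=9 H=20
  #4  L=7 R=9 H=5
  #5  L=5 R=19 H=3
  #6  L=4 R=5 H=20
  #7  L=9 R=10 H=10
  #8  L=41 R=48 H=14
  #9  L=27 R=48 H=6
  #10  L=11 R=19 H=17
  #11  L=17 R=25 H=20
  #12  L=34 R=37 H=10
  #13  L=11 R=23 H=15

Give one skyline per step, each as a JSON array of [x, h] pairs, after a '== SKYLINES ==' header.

== SKYLINES ==
[[11,20],[17,0]]
[[11,20],[17,0],[19,16],[22,0]]
[[1,20],[9,0],[11,20],[17,0],[19,16],[22,0]]
[[1,20],[9,0],[11,20],[17,0],[19,16],[22,0]]
[[1,20],[9,3],[11,20],[17,3],[19,16],[22,0]]
[[1,20],[9,3],[11,20],[17,3],[19,16],[22,0]]
[[1,20],[9,10],[10,3],[11,20],[17,3],[19,16],[22,0]]
[[1,20],[9,10],[10,3],[11,20],[17,3],[19,16],[22,0],[41,14],[48,0]]
[[1,20],[9,10],[10,3],[11,20],[17,3],[19,16],[22,0],[27,6],[41,14],[48,0]]
[[1,20],[9,10],[10,3],[11,20],[17,17],[19,16],[22,0],[27,6],[41,14],[48,0]]
[[1,20],[9,10],[10,3],[11,20],[25,0],[27,6],[41,14],[48,0]]
[[1,20],[9,10],[10,3],[11,20],[25,0],[27,6],[34,10],[37,6],[41,14],[48,0]]
[[1,20],[9,10],[10,3],[11,20],[25,0],[27,6],[34,10],[37,6],[41,14],[48,0]]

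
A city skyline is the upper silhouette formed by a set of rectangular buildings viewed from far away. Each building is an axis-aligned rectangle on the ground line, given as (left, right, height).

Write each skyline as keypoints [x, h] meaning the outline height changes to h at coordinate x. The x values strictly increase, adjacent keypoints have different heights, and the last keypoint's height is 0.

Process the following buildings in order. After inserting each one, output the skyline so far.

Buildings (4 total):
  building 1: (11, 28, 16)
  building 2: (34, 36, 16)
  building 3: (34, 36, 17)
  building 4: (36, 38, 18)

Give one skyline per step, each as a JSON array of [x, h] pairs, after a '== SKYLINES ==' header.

== SKYLINES ==
[[11,16],[28,0]]
[[11,16],[28,0],[34,16],[36,0]]
[[11,16],[28,0],[34,17],[36,0]]
[[11,16],[28,0],[34,17],[36,18],[38,0]]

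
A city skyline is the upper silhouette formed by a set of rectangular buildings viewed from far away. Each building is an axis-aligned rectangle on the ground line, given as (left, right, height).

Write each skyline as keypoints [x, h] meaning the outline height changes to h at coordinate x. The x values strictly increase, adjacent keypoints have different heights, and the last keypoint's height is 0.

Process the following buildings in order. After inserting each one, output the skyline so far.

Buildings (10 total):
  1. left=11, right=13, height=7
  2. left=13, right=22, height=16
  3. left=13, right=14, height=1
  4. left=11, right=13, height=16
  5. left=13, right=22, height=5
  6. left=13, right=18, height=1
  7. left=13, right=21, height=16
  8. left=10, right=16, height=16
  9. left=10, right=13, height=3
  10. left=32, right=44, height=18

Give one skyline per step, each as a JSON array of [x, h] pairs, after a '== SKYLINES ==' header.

== SKYLINES ==
[[11,7],[13,0]]
[[11,7],[13,16],[22,0]]
[[11,7],[13,16],[22,0]]
[[11,16],[22,0]]
[[11,16],[22,0]]
[[11,16],[22,0]]
[[11,16],[22,0]]
[[10,16],[22,0]]
[[10,16],[22,0]]
[[10,16],[22,0],[32,18],[44,0]]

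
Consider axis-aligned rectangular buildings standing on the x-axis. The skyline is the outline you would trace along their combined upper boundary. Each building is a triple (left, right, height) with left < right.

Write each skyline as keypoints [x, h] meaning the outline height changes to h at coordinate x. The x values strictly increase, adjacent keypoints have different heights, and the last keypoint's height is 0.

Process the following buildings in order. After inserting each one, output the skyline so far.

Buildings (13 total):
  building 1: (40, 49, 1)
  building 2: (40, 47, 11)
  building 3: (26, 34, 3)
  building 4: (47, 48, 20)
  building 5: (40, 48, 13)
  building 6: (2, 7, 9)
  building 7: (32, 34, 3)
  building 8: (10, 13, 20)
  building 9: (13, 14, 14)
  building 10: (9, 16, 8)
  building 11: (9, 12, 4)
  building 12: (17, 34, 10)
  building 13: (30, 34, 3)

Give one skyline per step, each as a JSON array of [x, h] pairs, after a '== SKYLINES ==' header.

== SKYLINES ==
[[40,1],[49,0]]
[[40,11],[47,1],[49,0]]
[[26,3],[34,0],[40,11],[47,1],[49,0]]
[[26,3],[34,0],[40,11],[47,20],[48,1],[49,0]]
[[26,3],[34,0],[40,13],[47,20],[48,1],[49,0]]
[[2,9],[7,0],[26,3],[34,0],[40,13],[47,20],[48,1],[49,0]]
[[2,9],[7,0],[26,3],[34,0],[40,13],[47,20],[48,1],[49,0]]
[[2,9],[7,0],[10,20],[13,0],[26,3],[34,0],[40,13],[47,20],[48,1],[49,0]]
[[2,9],[7,0],[10,20],[13,14],[14,0],[26,3],[34,0],[40,13],[47,20],[48,1],[49,0]]
[[2,9],[7,0],[9,8],[10,20],[13,14],[14,8],[16,0],[26,3],[34,0],[40,13],[47,20],[48,1],[49,0]]
[[2,9],[7,0],[9,8],[10,20],[13,14],[14,8],[16,0],[26,3],[34,0],[40,13],[47,20],[48,1],[49,0]]
[[2,9],[7,0],[9,8],[10,20],[13,14],[14,8],[16,0],[17,10],[34,0],[40,13],[47,20],[48,1],[49,0]]
[[2,9],[7,0],[9,8],[10,20],[13,14],[14,8],[16,0],[17,10],[34,0],[40,13],[47,20],[48,1],[49,0]]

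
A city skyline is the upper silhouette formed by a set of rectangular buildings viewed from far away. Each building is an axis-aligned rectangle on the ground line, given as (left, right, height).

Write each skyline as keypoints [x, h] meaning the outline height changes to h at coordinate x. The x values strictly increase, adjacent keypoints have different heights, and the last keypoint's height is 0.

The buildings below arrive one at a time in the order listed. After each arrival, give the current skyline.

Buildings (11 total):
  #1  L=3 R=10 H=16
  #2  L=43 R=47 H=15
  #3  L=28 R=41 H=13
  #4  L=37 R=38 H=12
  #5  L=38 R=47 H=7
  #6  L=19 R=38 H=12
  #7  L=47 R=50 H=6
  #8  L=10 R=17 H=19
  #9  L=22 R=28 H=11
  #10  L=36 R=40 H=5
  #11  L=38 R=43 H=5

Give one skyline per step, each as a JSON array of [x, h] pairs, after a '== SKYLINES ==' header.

== SKYLINES ==
[[3,16],[10,0]]
[[3,16],[10,0],[43,15],[47,0]]
[[3,16],[10,0],[28,13],[41,0],[43,15],[47,0]]
[[3,16],[10,0],[28,13],[41,0],[43,15],[47,0]]
[[3,16],[10,0],[28,13],[41,7],[43,15],[47,0]]
[[3,16],[10,0],[19,12],[28,13],[41,7],[43,15],[47,0]]
[[3,16],[10,0],[19,12],[28,13],[41,7],[43,15],[47,6],[50,0]]
[[3,16],[10,19],[17,0],[19,12],[28,13],[41,7],[43,15],[47,6],[50,0]]
[[3,16],[10,19],[17,0],[19,12],[28,13],[41,7],[43,15],[47,6],[50,0]]
[[3,16],[10,19],[17,0],[19,12],[28,13],[41,7],[43,15],[47,6],[50,0]]
[[3,16],[10,19],[17,0],[19,12],[28,13],[41,7],[43,15],[47,6],[50,0]]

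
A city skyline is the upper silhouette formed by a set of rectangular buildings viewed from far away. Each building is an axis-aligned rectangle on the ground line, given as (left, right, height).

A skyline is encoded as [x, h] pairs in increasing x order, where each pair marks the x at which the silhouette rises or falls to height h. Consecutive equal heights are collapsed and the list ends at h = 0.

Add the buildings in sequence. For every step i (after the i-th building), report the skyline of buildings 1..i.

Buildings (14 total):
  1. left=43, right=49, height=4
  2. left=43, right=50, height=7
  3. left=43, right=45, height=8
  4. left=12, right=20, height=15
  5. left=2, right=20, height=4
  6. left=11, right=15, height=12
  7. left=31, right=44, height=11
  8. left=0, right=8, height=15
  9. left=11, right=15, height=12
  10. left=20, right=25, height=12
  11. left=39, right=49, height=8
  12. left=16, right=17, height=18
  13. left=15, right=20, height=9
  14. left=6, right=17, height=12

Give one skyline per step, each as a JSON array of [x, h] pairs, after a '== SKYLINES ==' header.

== SKYLINES ==
[[43,4],[49,0]]
[[43,7],[50,0]]
[[43,8],[45,7],[50,0]]
[[12,15],[20,0],[43,8],[45,7],[50,0]]
[[2,4],[12,15],[20,0],[43,8],[45,7],[50,0]]
[[2,4],[11,12],[12,15],[20,0],[43,8],[45,7],[50,0]]
[[2,4],[11,12],[12,15],[20,0],[31,11],[44,8],[45,7],[50,0]]
[[0,15],[8,4],[11,12],[12,15],[20,0],[31,11],[44,8],[45,7],[50,0]]
[[0,15],[8,4],[11,12],[12,15],[20,0],[31,11],[44,8],[45,7],[50,0]]
[[0,15],[8,4],[11,12],[12,15],[20,12],[25,0],[31,11],[44,8],[45,7],[50,0]]
[[0,15],[8,4],[11,12],[12,15],[20,12],[25,0],[31,11],[44,8],[49,7],[50,0]]
[[0,15],[8,4],[11,12],[12,15],[16,18],[17,15],[20,12],[25,0],[31,11],[44,8],[49,7],[50,0]]
[[0,15],[8,4],[11,12],[12,15],[16,18],[17,15],[20,12],[25,0],[31,11],[44,8],[49,7],[50,0]]
[[0,15],[8,12],[12,15],[16,18],[17,15],[20,12],[25,0],[31,11],[44,8],[49,7],[50,0]]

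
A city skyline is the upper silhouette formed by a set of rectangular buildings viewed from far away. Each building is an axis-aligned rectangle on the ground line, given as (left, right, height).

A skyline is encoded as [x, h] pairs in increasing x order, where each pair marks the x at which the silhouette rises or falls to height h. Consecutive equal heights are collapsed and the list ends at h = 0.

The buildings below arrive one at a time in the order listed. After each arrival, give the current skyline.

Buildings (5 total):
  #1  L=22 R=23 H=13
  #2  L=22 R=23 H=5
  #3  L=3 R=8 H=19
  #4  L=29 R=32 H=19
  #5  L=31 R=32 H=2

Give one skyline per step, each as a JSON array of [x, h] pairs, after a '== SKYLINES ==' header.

== SKYLINES ==
[[22,13],[23,0]]
[[22,13],[23,0]]
[[3,19],[8,0],[22,13],[23,0]]
[[3,19],[8,0],[22,13],[23,0],[29,19],[32,0]]
[[3,19],[8,0],[22,13],[23,0],[29,19],[32,0]]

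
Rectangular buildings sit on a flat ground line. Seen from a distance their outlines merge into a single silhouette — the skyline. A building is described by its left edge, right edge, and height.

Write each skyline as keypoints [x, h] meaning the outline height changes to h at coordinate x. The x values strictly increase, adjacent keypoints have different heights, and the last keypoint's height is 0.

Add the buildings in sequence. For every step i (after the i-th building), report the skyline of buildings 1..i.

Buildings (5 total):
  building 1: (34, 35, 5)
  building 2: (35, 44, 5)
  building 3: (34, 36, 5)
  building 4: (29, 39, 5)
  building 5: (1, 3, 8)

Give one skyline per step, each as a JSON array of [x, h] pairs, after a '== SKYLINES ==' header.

== SKYLINES ==
[[34,5],[35,0]]
[[34,5],[44,0]]
[[34,5],[44,0]]
[[29,5],[44,0]]
[[1,8],[3,0],[29,5],[44,0]]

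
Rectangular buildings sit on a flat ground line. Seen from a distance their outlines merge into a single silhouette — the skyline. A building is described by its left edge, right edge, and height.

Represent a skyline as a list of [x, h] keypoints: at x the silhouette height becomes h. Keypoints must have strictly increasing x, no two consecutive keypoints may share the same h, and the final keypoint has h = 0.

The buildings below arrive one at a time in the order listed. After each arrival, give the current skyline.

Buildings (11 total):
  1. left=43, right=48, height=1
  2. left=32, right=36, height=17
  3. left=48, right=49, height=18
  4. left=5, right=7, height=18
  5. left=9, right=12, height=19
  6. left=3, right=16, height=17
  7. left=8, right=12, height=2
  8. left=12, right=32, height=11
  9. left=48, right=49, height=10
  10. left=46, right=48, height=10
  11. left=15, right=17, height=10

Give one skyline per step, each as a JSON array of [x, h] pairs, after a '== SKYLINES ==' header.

== SKYLINES ==
[[43,1],[48,0]]
[[32,17],[36,0],[43,1],[48,0]]
[[32,17],[36,0],[43,1],[48,18],[49,0]]
[[5,18],[7,0],[32,17],[36,0],[43,1],[48,18],[49,0]]
[[5,18],[7,0],[9,19],[12,0],[32,17],[36,0],[43,1],[48,18],[49,0]]
[[3,17],[5,18],[7,17],[9,19],[12,17],[16,0],[32,17],[36,0],[43,1],[48,18],[49,0]]
[[3,17],[5,18],[7,17],[9,19],[12,17],[16,0],[32,17],[36,0],[43,1],[48,18],[49,0]]
[[3,17],[5,18],[7,17],[9,19],[12,17],[16,11],[32,17],[36,0],[43,1],[48,18],[49,0]]
[[3,17],[5,18],[7,17],[9,19],[12,17],[16,11],[32,17],[36,0],[43,1],[48,18],[49,0]]
[[3,17],[5,18],[7,17],[9,19],[12,17],[16,11],[32,17],[36,0],[43,1],[46,10],[48,18],[49,0]]
[[3,17],[5,18],[7,17],[9,19],[12,17],[16,11],[32,17],[36,0],[43,1],[46,10],[48,18],[49,0]]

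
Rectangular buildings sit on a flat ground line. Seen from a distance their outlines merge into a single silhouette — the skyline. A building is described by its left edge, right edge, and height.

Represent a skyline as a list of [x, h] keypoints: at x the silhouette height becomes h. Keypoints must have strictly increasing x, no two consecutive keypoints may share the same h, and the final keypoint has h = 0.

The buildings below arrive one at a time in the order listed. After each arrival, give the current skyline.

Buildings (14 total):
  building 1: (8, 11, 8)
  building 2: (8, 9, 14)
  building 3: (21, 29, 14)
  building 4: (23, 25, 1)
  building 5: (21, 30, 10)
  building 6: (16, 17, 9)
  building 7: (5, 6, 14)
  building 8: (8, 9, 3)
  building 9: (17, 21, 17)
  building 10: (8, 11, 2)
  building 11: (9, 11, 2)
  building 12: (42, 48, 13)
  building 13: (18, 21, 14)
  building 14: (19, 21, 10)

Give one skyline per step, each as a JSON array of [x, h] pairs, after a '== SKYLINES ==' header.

== SKYLINES ==
[[8,8],[11,0]]
[[8,14],[9,8],[11,0]]
[[8,14],[9,8],[11,0],[21,14],[29,0]]
[[8,14],[9,8],[11,0],[21,14],[29,0]]
[[8,14],[9,8],[11,0],[21,14],[29,10],[30,0]]
[[8,14],[9,8],[11,0],[16,9],[17,0],[21,14],[29,10],[30,0]]
[[5,14],[6,0],[8,14],[9,8],[11,0],[16,9],[17,0],[21,14],[29,10],[30,0]]
[[5,14],[6,0],[8,14],[9,8],[11,0],[16,9],[17,0],[21,14],[29,10],[30,0]]
[[5,14],[6,0],[8,14],[9,8],[11,0],[16,9],[17,17],[21,14],[29,10],[30,0]]
[[5,14],[6,0],[8,14],[9,8],[11,0],[16,9],[17,17],[21,14],[29,10],[30,0]]
[[5,14],[6,0],[8,14],[9,8],[11,0],[16,9],[17,17],[21,14],[29,10],[30,0]]
[[5,14],[6,0],[8,14],[9,8],[11,0],[16,9],[17,17],[21,14],[29,10],[30,0],[42,13],[48,0]]
[[5,14],[6,0],[8,14],[9,8],[11,0],[16,9],[17,17],[21,14],[29,10],[30,0],[42,13],[48,0]]
[[5,14],[6,0],[8,14],[9,8],[11,0],[16,9],[17,17],[21,14],[29,10],[30,0],[42,13],[48,0]]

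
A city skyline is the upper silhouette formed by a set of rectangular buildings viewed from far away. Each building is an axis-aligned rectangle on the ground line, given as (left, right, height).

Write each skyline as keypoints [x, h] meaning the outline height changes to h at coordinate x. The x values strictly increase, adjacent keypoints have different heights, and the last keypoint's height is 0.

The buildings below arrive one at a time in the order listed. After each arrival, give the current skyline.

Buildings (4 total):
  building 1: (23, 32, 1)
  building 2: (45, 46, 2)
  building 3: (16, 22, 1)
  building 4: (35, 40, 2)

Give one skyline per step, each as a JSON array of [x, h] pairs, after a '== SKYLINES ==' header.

== SKYLINES ==
[[23,1],[32,0]]
[[23,1],[32,0],[45,2],[46,0]]
[[16,1],[22,0],[23,1],[32,0],[45,2],[46,0]]
[[16,1],[22,0],[23,1],[32,0],[35,2],[40,0],[45,2],[46,0]]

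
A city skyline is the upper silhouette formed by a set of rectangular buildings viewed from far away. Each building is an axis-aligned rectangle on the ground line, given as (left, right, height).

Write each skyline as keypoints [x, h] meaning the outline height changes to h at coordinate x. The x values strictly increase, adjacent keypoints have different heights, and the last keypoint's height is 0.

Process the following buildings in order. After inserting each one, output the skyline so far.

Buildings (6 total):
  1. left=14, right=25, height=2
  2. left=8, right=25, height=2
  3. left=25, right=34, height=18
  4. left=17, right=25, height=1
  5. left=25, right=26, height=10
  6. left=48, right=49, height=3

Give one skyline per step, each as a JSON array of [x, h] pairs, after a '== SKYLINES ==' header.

== SKYLINES ==
[[14,2],[25,0]]
[[8,2],[25,0]]
[[8,2],[25,18],[34,0]]
[[8,2],[25,18],[34,0]]
[[8,2],[25,18],[34,0]]
[[8,2],[25,18],[34,0],[48,3],[49,0]]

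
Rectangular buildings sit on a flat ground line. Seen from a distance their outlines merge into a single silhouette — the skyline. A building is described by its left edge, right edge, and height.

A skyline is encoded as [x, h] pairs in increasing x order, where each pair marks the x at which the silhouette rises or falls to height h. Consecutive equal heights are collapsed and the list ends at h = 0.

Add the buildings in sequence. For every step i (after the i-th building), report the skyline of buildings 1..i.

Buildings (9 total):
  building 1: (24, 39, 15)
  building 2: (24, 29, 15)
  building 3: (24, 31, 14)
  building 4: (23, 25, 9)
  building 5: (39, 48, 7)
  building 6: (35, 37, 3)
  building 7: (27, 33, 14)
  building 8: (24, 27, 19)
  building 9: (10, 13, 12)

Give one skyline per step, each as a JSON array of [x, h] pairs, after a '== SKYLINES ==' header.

== SKYLINES ==
[[24,15],[39,0]]
[[24,15],[39,0]]
[[24,15],[39,0]]
[[23,9],[24,15],[39,0]]
[[23,9],[24,15],[39,7],[48,0]]
[[23,9],[24,15],[39,7],[48,0]]
[[23,9],[24,15],[39,7],[48,0]]
[[23,9],[24,19],[27,15],[39,7],[48,0]]
[[10,12],[13,0],[23,9],[24,19],[27,15],[39,7],[48,0]]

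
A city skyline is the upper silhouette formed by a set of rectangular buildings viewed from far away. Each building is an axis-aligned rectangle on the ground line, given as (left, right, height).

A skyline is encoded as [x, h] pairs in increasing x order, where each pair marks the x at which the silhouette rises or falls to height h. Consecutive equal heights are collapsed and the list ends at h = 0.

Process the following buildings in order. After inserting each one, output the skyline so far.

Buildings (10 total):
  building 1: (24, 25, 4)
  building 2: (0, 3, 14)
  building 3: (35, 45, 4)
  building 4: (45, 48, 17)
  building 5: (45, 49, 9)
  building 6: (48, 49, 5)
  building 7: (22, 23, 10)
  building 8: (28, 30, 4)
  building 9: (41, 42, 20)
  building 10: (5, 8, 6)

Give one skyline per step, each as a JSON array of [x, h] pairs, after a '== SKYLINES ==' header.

== SKYLINES ==
[[24,4],[25,0]]
[[0,14],[3,0],[24,4],[25,0]]
[[0,14],[3,0],[24,4],[25,0],[35,4],[45,0]]
[[0,14],[3,0],[24,4],[25,0],[35,4],[45,17],[48,0]]
[[0,14],[3,0],[24,4],[25,0],[35,4],[45,17],[48,9],[49,0]]
[[0,14],[3,0],[24,4],[25,0],[35,4],[45,17],[48,9],[49,0]]
[[0,14],[3,0],[22,10],[23,0],[24,4],[25,0],[35,4],[45,17],[48,9],[49,0]]
[[0,14],[3,0],[22,10],[23,0],[24,4],[25,0],[28,4],[30,0],[35,4],[45,17],[48,9],[49,0]]
[[0,14],[3,0],[22,10],[23,0],[24,4],[25,0],[28,4],[30,0],[35,4],[41,20],[42,4],[45,17],[48,9],[49,0]]
[[0,14],[3,0],[5,6],[8,0],[22,10],[23,0],[24,4],[25,0],[28,4],[30,0],[35,4],[41,20],[42,4],[45,17],[48,9],[49,0]]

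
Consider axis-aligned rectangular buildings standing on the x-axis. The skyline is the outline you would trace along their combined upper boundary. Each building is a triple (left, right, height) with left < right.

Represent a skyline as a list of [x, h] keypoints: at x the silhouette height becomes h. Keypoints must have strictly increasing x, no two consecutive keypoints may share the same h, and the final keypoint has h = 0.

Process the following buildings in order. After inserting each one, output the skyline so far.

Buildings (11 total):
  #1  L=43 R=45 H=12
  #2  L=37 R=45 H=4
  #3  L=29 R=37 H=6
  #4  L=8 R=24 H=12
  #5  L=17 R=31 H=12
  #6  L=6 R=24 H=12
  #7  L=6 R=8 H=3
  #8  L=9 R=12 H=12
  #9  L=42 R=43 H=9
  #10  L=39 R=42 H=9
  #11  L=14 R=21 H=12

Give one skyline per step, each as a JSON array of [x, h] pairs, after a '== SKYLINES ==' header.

== SKYLINES ==
[[43,12],[45,0]]
[[37,4],[43,12],[45,0]]
[[29,6],[37,4],[43,12],[45,0]]
[[8,12],[24,0],[29,6],[37,4],[43,12],[45,0]]
[[8,12],[31,6],[37,4],[43,12],[45,0]]
[[6,12],[31,6],[37,4],[43,12],[45,0]]
[[6,12],[31,6],[37,4],[43,12],[45,0]]
[[6,12],[31,6],[37,4],[43,12],[45,0]]
[[6,12],[31,6],[37,4],[42,9],[43,12],[45,0]]
[[6,12],[31,6],[37,4],[39,9],[43,12],[45,0]]
[[6,12],[31,6],[37,4],[39,9],[43,12],[45,0]]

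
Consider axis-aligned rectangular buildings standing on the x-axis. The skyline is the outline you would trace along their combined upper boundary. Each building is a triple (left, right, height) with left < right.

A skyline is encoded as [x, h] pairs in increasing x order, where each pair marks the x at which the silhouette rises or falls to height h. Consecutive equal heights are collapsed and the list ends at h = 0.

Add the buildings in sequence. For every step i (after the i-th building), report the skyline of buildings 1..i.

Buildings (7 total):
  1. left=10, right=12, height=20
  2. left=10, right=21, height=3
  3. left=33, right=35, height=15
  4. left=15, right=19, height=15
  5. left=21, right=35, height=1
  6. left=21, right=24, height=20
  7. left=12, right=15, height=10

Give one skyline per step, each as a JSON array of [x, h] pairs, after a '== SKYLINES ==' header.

== SKYLINES ==
[[10,20],[12,0]]
[[10,20],[12,3],[21,0]]
[[10,20],[12,3],[21,0],[33,15],[35,0]]
[[10,20],[12,3],[15,15],[19,3],[21,0],[33,15],[35,0]]
[[10,20],[12,3],[15,15],[19,3],[21,1],[33,15],[35,0]]
[[10,20],[12,3],[15,15],[19,3],[21,20],[24,1],[33,15],[35,0]]
[[10,20],[12,10],[15,15],[19,3],[21,20],[24,1],[33,15],[35,0]]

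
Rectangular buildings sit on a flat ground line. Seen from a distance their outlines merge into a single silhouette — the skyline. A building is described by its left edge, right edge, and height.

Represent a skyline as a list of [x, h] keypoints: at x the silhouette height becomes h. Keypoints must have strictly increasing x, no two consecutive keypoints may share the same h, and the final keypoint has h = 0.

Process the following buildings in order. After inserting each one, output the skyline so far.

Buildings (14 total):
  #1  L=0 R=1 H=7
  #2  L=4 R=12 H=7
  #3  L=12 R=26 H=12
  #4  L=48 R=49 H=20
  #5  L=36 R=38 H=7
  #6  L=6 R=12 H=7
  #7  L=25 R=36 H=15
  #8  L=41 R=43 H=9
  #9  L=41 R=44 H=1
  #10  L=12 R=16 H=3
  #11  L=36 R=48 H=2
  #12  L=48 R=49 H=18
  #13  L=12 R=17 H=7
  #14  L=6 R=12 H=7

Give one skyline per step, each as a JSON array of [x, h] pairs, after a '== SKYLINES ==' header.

== SKYLINES ==
[[0,7],[1,0]]
[[0,7],[1,0],[4,7],[12,0]]
[[0,7],[1,0],[4,7],[12,12],[26,0]]
[[0,7],[1,0],[4,7],[12,12],[26,0],[48,20],[49,0]]
[[0,7],[1,0],[4,7],[12,12],[26,0],[36,7],[38,0],[48,20],[49,0]]
[[0,7],[1,0],[4,7],[12,12],[26,0],[36,7],[38,0],[48,20],[49,0]]
[[0,7],[1,0],[4,7],[12,12],[25,15],[36,7],[38,0],[48,20],[49,0]]
[[0,7],[1,0],[4,7],[12,12],[25,15],[36,7],[38,0],[41,9],[43,0],[48,20],[49,0]]
[[0,7],[1,0],[4,7],[12,12],[25,15],[36,7],[38,0],[41,9],[43,1],[44,0],[48,20],[49,0]]
[[0,7],[1,0],[4,7],[12,12],[25,15],[36,7],[38,0],[41,9],[43,1],[44,0],[48,20],[49,0]]
[[0,7],[1,0],[4,7],[12,12],[25,15],[36,7],[38,2],[41,9],[43,2],[48,20],[49,0]]
[[0,7],[1,0],[4,7],[12,12],[25,15],[36,7],[38,2],[41,9],[43,2],[48,20],[49,0]]
[[0,7],[1,0],[4,7],[12,12],[25,15],[36,7],[38,2],[41,9],[43,2],[48,20],[49,0]]
[[0,7],[1,0],[4,7],[12,12],[25,15],[36,7],[38,2],[41,9],[43,2],[48,20],[49,0]]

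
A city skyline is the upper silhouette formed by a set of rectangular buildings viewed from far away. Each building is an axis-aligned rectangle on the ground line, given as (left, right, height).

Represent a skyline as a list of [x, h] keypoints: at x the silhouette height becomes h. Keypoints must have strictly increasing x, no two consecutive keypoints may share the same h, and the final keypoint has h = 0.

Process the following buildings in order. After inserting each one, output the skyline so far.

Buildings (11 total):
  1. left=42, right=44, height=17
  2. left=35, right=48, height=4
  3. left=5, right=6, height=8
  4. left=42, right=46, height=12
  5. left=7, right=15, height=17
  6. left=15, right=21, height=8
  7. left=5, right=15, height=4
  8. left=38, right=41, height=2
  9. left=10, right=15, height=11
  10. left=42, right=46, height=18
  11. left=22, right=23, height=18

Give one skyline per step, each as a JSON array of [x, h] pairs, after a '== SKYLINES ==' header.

== SKYLINES ==
[[42,17],[44,0]]
[[35,4],[42,17],[44,4],[48,0]]
[[5,8],[6,0],[35,4],[42,17],[44,4],[48,0]]
[[5,8],[6,0],[35,4],[42,17],[44,12],[46,4],[48,0]]
[[5,8],[6,0],[7,17],[15,0],[35,4],[42,17],[44,12],[46,4],[48,0]]
[[5,8],[6,0],[7,17],[15,8],[21,0],[35,4],[42,17],[44,12],[46,4],[48,0]]
[[5,8],[6,4],[7,17],[15,8],[21,0],[35,4],[42,17],[44,12],[46,4],[48,0]]
[[5,8],[6,4],[7,17],[15,8],[21,0],[35,4],[42,17],[44,12],[46,4],[48,0]]
[[5,8],[6,4],[7,17],[15,8],[21,0],[35,4],[42,17],[44,12],[46,4],[48,0]]
[[5,8],[6,4],[7,17],[15,8],[21,0],[35,4],[42,18],[46,4],[48,0]]
[[5,8],[6,4],[7,17],[15,8],[21,0],[22,18],[23,0],[35,4],[42,18],[46,4],[48,0]]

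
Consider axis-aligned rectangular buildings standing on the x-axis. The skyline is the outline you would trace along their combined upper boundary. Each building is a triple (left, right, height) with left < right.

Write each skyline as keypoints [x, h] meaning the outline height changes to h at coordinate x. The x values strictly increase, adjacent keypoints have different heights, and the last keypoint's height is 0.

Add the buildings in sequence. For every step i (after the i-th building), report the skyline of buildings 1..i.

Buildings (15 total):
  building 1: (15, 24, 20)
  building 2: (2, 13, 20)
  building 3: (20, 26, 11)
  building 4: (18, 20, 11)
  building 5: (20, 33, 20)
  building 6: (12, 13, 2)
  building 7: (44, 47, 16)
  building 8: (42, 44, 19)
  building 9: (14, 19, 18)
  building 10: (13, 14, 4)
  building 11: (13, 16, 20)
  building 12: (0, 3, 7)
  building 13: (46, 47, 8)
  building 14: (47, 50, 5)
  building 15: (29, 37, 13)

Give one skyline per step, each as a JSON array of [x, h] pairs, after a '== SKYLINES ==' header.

== SKYLINES ==
[[15,20],[24,0]]
[[2,20],[13,0],[15,20],[24,0]]
[[2,20],[13,0],[15,20],[24,11],[26,0]]
[[2,20],[13,0],[15,20],[24,11],[26,0]]
[[2,20],[13,0],[15,20],[33,0]]
[[2,20],[13,0],[15,20],[33,0]]
[[2,20],[13,0],[15,20],[33,0],[44,16],[47,0]]
[[2,20],[13,0],[15,20],[33,0],[42,19],[44,16],[47,0]]
[[2,20],[13,0],[14,18],[15,20],[33,0],[42,19],[44,16],[47,0]]
[[2,20],[13,4],[14,18],[15,20],[33,0],[42,19],[44,16],[47,0]]
[[2,20],[33,0],[42,19],[44,16],[47,0]]
[[0,7],[2,20],[33,0],[42,19],[44,16],[47,0]]
[[0,7],[2,20],[33,0],[42,19],[44,16],[47,0]]
[[0,7],[2,20],[33,0],[42,19],[44,16],[47,5],[50,0]]
[[0,7],[2,20],[33,13],[37,0],[42,19],[44,16],[47,5],[50,0]]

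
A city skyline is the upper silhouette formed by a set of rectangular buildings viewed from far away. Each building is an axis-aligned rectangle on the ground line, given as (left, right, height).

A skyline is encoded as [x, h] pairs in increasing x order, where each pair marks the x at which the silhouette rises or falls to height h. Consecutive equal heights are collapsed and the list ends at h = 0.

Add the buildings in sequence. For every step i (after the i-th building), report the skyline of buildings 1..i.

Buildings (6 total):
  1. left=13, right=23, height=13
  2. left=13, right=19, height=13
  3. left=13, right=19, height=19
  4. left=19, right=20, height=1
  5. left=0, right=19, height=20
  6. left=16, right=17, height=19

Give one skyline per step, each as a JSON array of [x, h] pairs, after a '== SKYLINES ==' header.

== SKYLINES ==
[[13,13],[23,0]]
[[13,13],[23,0]]
[[13,19],[19,13],[23,0]]
[[13,19],[19,13],[23,0]]
[[0,20],[19,13],[23,0]]
[[0,20],[19,13],[23,0]]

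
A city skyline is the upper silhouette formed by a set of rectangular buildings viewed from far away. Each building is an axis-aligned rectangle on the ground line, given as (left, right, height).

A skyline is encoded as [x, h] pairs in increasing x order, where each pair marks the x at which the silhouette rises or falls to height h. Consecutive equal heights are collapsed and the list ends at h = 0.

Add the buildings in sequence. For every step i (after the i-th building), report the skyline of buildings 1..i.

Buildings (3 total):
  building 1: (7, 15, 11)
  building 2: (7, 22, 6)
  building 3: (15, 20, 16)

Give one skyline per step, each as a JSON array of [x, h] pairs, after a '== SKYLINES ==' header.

== SKYLINES ==
[[7,11],[15,0]]
[[7,11],[15,6],[22,0]]
[[7,11],[15,16],[20,6],[22,0]]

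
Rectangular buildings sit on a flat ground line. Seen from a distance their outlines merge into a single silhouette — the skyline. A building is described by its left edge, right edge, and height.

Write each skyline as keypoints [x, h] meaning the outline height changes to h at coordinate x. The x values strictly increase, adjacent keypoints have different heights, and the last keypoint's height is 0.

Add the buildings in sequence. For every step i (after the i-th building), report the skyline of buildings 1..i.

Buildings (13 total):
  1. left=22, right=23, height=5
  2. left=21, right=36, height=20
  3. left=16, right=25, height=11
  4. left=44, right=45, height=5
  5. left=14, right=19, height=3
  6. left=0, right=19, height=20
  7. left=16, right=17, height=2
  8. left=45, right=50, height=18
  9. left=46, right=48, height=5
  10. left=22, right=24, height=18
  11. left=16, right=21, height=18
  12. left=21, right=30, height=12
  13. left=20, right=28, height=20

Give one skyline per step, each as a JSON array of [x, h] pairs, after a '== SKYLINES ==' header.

== SKYLINES ==
[[22,5],[23,0]]
[[21,20],[36,0]]
[[16,11],[21,20],[36,0]]
[[16,11],[21,20],[36,0],[44,5],[45,0]]
[[14,3],[16,11],[21,20],[36,0],[44,5],[45,0]]
[[0,20],[19,11],[21,20],[36,0],[44,5],[45,0]]
[[0,20],[19,11],[21,20],[36,0],[44,5],[45,0]]
[[0,20],[19,11],[21,20],[36,0],[44,5],[45,18],[50,0]]
[[0,20],[19,11],[21,20],[36,0],[44,5],[45,18],[50,0]]
[[0,20],[19,11],[21,20],[36,0],[44,5],[45,18],[50,0]]
[[0,20],[19,18],[21,20],[36,0],[44,5],[45,18],[50,0]]
[[0,20],[19,18],[21,20],[36,0],[44,5],[45,18],[50,0]]
[[0,20],[19,18],[20,20],[36,0],[44,5],[45,18],[50,0]]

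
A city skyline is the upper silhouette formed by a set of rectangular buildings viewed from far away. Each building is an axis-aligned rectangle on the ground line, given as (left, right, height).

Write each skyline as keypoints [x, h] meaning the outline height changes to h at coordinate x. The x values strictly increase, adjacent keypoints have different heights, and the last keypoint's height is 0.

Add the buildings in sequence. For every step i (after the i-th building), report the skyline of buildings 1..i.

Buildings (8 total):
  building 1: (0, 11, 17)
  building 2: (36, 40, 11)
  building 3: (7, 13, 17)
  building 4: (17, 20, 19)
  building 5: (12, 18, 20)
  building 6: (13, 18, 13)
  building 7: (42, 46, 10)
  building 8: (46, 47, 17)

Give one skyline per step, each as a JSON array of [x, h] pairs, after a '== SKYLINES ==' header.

== SKYLINES ==
[[0,17],[11,0]]
[[0,17],[11,0],[36,11],[40,0]]
[[0,17],[13,0],[36,11],[40,0]]
[[0,17],[13,0],[17,19],[20,0],[36,11],[40,0]]
[[0,17],[12,20],[18,19],[20,0],[36,11],[40,0]]
[[0,17],[12,20],[18,19],[20,0],[36,11],[40,0]]
[[0,17],[12,20],[18,19],[20,0],[36,11],[40,0],[42,10],[46,0]]
[[0,17],[12,20],[18,19],[20,0],[36,11],[40,0],[42,10],[46,17],[47,0]]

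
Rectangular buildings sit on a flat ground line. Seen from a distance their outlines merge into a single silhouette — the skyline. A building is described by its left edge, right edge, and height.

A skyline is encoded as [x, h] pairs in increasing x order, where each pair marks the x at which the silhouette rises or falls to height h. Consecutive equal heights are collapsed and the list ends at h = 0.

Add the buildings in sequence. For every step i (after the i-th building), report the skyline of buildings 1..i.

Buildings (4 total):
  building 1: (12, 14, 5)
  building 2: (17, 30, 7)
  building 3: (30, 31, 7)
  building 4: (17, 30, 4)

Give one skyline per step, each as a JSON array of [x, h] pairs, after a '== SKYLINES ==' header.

== SKYLINES ==
[[12,5],[14,0]]
[[12,5],[14,0],[17,7],[30,0]]
[[12,5],[14,0],[17,7],[31,0]]
[[12,5],[14,0],[17,7],[31,0]]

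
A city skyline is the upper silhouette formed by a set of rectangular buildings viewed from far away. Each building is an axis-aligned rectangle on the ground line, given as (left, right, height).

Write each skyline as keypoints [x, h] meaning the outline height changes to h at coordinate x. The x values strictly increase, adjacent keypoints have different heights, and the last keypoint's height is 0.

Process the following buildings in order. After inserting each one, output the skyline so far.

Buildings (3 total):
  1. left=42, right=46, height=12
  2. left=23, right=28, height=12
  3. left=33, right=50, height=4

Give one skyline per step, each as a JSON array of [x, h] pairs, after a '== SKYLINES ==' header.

== SKYLINES ==
[[42,12],[46,0]]
[[23,12],[28,0],[42,12],[46,0]]
[[23,12],[28,0],[33,4],[42,12],[46,4],[50,0]]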